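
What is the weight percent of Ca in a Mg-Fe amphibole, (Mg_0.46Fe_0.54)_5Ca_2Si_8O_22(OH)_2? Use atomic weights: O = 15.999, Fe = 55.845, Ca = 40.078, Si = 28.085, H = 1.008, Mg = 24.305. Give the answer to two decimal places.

8.93 wt%

M((Mg_0.46Fe_0.54)_5Ca_2Si_8O_22(OH)_2) = 897.511 g/mol.
Ca contributes 2 × 40.078 = 80.156 g per mole.
80.156/897.511 = 0.0893 → 8.93%.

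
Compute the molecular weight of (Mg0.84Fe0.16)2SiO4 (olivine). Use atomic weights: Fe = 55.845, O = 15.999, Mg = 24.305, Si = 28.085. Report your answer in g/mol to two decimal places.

The formula mass is the sum 1.68×24.305 + 0.32×55.845 + 1×28.085 + 4×15.999.

150.78 g/mol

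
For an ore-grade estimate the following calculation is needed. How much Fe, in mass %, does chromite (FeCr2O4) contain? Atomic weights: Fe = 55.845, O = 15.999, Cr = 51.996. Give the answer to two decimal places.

24.95 mass %

Formula mass = 1×55.845 + 2×51.996 + 4×15.999 = 223.833 g/mol, of which 55.845 g is Fe.
So Fe makes up 55.845/223.833 = 0.2495 of the mass, i.e. 24.95%.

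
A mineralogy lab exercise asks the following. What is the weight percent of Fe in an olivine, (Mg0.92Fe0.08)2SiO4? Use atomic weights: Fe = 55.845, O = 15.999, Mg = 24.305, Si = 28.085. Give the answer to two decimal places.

Molar mass of (Mg0.92Fe0.08)2SiO4: 1.84*24.305 + 0.16*55.845 + 1*28.085 + 4*15.999 = 145.737 g/mol.
Mass of Fe per formula unit: 0.16 × 55.845 = 8.935 g.
Weight fraction Fe = 8.935 / 145.737 = 0.0613.

6.13 wt%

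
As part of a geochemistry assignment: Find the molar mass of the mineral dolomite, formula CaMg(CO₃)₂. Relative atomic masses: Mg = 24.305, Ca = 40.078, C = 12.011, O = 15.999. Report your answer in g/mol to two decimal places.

184.40 g/mol

M = 1·40.078 + 1·24.305 + 2·12.011 + 6·15.999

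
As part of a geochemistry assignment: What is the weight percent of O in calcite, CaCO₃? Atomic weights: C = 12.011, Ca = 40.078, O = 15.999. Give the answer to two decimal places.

47.96 mass %

Formula mass = 1·40.078 + 1·12.011 + 3·15.999 = 100.086 g/mol, of which 47.997 g is O.
So O makes up 47.997/100.086 = 0.4796 of the mass, i.e. 47.96%.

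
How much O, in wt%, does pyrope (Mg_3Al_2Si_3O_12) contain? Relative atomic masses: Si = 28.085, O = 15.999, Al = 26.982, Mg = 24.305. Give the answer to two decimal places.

47.63 wt%

Formula mass = 3×24.305 + 2×26.982 + 3×28.085 + 12×15.999 = 403.122 g/mol, of which 191.988 g is O.
So O makes up 191.988/403.122 = 0.4763 of the mass, i.e. 47.63%.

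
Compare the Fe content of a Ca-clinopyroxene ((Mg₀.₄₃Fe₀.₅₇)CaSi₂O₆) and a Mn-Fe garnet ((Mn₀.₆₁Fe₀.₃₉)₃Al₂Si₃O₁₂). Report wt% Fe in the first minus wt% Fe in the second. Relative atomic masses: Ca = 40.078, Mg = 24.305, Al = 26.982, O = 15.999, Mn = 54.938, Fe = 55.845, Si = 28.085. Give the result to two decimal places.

First mineral: 31.832 g Fe in 234.525 g formula = 13.57 wt% Fe.
Second mineral: 65.339 g Fe in 496.082 g formula = 13.17 wt% Fe.
13.57% − 13.17% gives a difference of 0.40 percentage points.

0.40 percentage points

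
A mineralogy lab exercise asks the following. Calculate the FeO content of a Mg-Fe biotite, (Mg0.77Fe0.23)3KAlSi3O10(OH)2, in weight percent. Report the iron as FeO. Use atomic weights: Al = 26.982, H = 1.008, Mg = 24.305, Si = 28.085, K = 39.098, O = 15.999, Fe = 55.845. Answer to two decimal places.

Molar mass of (Mg0.77Fe0.23)3KAlSi3O10(OH)2 = 2.31×24.305 + 0.69×55.845 + 1×39.098 + 1×26.982 + 3×28.085 + 12×15.999 + 2×1.008 = 439.017 g/mol.
Each formula unit contains 0.69 Fe, equivalent to 0.69/1 = 0.6900 mol FeO.
M(FeO) = 1×55.845 + 1×15.999 = 71.844 g/mol.
Mass of FeO per formula unit = 0.6900 × 71.844 = 49.572 g.
FeO wt% = 49.572 / 439.017 × 100 = 11.29%.

11.29 wt%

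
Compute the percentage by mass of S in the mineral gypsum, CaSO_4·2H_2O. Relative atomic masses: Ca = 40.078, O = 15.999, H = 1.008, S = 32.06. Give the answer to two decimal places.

18.62 wt%

Molar mass of CaSO_4·2H_2O: 1*40.078 + 1*32.06 + 6*15.999 + 4*1.008 = 172.164 g/mol.
Mass of S per formula unit: 1 × 32.06 = 32.060 g.
Weight fraction S = 32.060 / 172.164 = 0.1862.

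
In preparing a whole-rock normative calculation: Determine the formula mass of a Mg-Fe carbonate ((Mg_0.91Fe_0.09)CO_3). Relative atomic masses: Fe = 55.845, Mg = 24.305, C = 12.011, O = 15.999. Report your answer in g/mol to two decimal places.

87.15 g/mol

M = 0.91×24.305 + 0.09×55.845 + 1×12.011 + 3×15.999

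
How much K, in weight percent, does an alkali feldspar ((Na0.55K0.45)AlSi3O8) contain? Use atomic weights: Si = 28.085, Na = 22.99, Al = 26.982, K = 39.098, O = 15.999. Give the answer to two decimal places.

6.53 weight percent

Molar mass of (Na0.55K0.45)AlSi3O8: 0.55·22.99 + 0.45·39.098 + 1·26.982 + 3·28.085 + 8·15.999 = 269.468 g/mol.
Mass of K per formula unit: 0.45 × 39.098 = 17.594 g.
Weight fraction K = 17.594 / 269.468 = 0.0653.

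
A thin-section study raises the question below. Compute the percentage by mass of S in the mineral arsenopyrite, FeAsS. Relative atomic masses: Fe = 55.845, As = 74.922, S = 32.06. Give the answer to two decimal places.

M(FeAsS) = 162.827 g/mol.
S contributes 1 × 32.06 = 32.060 g per mole.
32.060/162.827 = 0.1969 → 19.69%.

19.69 wt%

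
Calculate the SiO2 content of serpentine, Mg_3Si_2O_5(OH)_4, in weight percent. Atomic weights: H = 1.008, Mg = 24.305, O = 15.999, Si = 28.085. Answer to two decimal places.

43.36 wt%

Molar mass of Mg_3Si_2O_5(OH)_4 = 3·24.305 + 2·28.085 + 9·15.999 + 4·1.008 = 277.108 g/mol.
Each formula unit contains 2 Si, equivalent to 2/1 = 2.0000 mol SiO2.
M(SiO2) = 1×28.085 + 2×15.999 = 60.083 g/mol.
Mass of SiO2 per formula unit = 2.0000 × 60.083 = 120.166 g.
SiO2 wt% = 120.166 / 277.108 × 100 = 43.36%.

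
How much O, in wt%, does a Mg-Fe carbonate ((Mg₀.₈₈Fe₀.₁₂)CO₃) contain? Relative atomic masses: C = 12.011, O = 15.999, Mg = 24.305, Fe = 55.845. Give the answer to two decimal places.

54.48 wt%

Molar mass of (Mg₀.₈₈Fe₀.₁₂)CO₃: 0.88*24.305 + 0.12*55.845 + 1*12.011 + 3*15.999 = 88.098 g/mol.
Mass of O per formula unit: 3 × 15.999 = 47.997 g.
Weight fraction O = 47.997 / 88.098 = 0.5448.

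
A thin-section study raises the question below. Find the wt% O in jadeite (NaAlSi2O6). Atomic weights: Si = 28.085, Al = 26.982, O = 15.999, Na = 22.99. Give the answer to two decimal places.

Molar mass of NaAlSi2O6: 1*22.99 + 1*26.982 + 2*28.085 + 6*15.999 = 202.136 g/mol.
Mass of O per formula unit: 6 × 15.999 = 95.994 g.
Weight fraction O = 95.994 / 202.136 = 0.4749.

47.49 wt%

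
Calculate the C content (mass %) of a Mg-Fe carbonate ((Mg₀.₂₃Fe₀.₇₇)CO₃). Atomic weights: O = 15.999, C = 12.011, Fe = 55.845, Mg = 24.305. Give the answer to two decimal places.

Formula mass = 0.23*24.305 + 0.77*55.845 + 1*12.011 + 3*15.999 = 108.599 g/mol, of which 12.011 g is C.
So C makes up 12.011/108.599 = 0.1106 of the mass, i.e. 11.06%.

11.06 mass %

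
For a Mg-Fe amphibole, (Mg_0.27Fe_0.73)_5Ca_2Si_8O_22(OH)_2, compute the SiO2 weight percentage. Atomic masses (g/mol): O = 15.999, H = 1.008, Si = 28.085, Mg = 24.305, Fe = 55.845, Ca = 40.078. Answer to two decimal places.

M((Mg_0.27Fe_0.73)_5Ca_2Si_8O_22(OH)_2) = 927.474 g/mol; M(SiO2) = 60.083 g/mol.
Moles SiO2 per formula unit = 8 Si ÷ 1 = 8.0000.
SiO2 fraction = (8.0000 × 60.083) / 927.474 = 480.664/927.474 = 0.5183.

51.83 wt%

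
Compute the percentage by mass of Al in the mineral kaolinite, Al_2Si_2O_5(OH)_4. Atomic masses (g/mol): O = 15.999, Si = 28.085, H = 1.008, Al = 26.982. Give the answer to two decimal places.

Formula mass = 2·26.982 + 2·28.085 + 9·15.999 + 4·1.008 = 258.157 g/mol, of which 53.964 g is Al.
So Al makes up 53.964/258.157 = 0.2090 of the mass, i.e. 20.90%.

20.90 mass %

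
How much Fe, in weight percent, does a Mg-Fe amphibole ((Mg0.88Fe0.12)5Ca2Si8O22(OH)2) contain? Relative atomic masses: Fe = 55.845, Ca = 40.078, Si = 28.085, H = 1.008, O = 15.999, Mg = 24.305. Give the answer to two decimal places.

4.03 weight percent

M((Mg0.88Fe0.12)5Ca2Si8O22(OH)2) = 831.277 g/mol.
Fe contributes 0.60 × 55.845 = 33.507 g per mole.
33.507/831.277 = 0.0403 → 4.03%.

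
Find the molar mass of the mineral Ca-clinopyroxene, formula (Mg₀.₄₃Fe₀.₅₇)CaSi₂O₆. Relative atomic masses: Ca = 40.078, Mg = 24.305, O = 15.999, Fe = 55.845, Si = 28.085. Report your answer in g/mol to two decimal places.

234.52 g/mol

M = 0.43(24.305) + 0.57(55.845) + 1(40.078) + 2(28.085) + 6(15.999)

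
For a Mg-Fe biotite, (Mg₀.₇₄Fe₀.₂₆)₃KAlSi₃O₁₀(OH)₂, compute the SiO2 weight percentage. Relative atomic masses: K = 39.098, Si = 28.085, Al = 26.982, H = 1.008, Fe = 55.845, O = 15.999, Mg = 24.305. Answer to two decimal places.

M((Mg₀.₇₄Fe₀.₂₆)₃KAlSi₃O₁₀(OH)₂) = 441.855 g/mol; M(SiO2) = 60.083 g/mol.
Moles SiO2 per formula unit = 3 Si ÷ 1 = 3.0000.
SiO2 fraction = (3.0000 × 60.083) / 441.855 = 180.249/441.855 = 0.4079.

40.79 wt%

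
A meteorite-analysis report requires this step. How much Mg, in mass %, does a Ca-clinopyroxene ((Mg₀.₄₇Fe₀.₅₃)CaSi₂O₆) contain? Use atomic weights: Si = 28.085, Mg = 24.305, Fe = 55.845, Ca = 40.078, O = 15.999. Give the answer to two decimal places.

4.90 mass %

Formula mass = 0.47×24.305 + 0.53×55.845 + 1×40.078 + 2×28.085 + 6×15.999 = 233.263 g/mol, of which 11.423 g is Mg.
So Mg makes up 11.423/233.263 = 0.0490 of the mass, i.e. 4.90%.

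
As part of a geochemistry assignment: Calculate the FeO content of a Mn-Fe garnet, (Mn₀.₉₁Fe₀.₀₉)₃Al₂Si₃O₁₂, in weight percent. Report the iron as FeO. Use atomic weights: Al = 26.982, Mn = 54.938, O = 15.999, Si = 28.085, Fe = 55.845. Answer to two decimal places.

Molar mass of (Mn₀.₉₁Fe₀.₀₉)₃Al₂Si₃O₁₂ = 2.73×54.938 + 0.27×55.845 + 2×26.982 + 3×28.085 + 12×15.999 = 495.266 g/mol.
Each formula unit contains 0.27 Fe, equivalent to 0.27/1 = 0.2700 mol FeO.
M(FeO) = 1×55.845 + 1×15.999 = 71.844 g/mol.
Mass of FeO per formula unit = 0.2700 × 71.844 = 19.398 g.
FeO wt% = 19.398 / 495.266 × 100 = 3.92%.

3.92 wt%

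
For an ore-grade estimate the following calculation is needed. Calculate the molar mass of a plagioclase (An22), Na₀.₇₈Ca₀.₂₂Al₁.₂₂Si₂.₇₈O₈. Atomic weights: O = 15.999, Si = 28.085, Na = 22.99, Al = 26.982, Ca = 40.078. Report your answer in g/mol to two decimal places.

265.74 g/mol

The formula mass is the sum 0.78(22.99) + 0.22(40.078) + 1.22(26.982) + 2.78(28.085) + 8(15.999).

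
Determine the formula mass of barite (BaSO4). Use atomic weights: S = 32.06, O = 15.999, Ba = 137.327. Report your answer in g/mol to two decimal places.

233.38 g/mol

M = 1·137.327 + 1·32.06 + 4·15.999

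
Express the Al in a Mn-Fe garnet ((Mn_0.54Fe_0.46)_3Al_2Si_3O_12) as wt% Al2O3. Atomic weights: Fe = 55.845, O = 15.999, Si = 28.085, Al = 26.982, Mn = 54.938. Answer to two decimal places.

Molar mass of (Mn_0.54Fe_0.46)_3Al_2Si_3O_12 = 1.62*54.938 + 1.38*55.845 + 2*26.982 + 3*28.085 + 12*15.999 = 496.273 g/mol.
Each formula unit contains 2 Al, equivalent to 2/2 = 1.0000 mol Al2O3.
M(Al2O3) = 2×26.982 + 3×15.999 = 101.961 g/mol.
Mass of Al2O3 per formula unit = 1.0000 × 101.961 = 101.961 g.
Al2O3 wt% = 101.961 / 496.273 × 100 = 20.55%.

20.55 wt%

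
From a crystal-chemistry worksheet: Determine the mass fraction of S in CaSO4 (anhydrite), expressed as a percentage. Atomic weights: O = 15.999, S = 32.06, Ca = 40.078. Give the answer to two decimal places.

Molar mass of CaSO4: 1×40.078 + 1×32.06 + 4×15.999 = 136.134 g/mol.
Mass of S per formula unit: 1 × 32.06 = 32.060 g.
Weight fraction S = 32.060 / 136.134 = 0.2355.

23.55 mass %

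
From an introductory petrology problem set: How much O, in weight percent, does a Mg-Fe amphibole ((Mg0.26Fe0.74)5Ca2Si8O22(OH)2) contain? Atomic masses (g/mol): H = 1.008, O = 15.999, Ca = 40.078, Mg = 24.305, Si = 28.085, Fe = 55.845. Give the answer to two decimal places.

M((Mg0.26Fe0.74)5Ca2Si8O22(OH)2) = 929.051 g/mol.
O contributes 24 × 15.999 = 383.976 g per mole.
383.976/929.051 = 0.4133 → 41.33%.

41.33 weight percent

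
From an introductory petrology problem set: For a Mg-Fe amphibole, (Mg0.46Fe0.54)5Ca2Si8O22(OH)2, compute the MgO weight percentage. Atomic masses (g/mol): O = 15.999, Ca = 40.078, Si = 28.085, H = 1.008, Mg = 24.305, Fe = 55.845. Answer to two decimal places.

10.33 wt%

Molar mass of (Mg0.46Fe0.54)5Ca2Si8O22(OH)2 = 2.30*24.305 + 2.70*55.845 + 2*40.078 + 8*28.085 + 24*15.999 + 2*1.008 = 897.511 g/mol.
Each formula unit contains 2.30 Mg, equivalent to 2.30/1 = 2.3000 mol MgO.
M(MgO) = 1×24.305 + 1×15.999 = 40.304 g/mol.
Mass of MgO per formula unit = 2.3000 × 40.304 = 92.699 g.
MgO wt% = 92.699 / 897.511 × 100 = 10.33%.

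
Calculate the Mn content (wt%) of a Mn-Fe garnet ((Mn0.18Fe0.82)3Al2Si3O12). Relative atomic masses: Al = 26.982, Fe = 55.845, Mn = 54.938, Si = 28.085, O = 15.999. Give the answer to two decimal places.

5.97 wt%

Formula mass = 0.54×54.938 + 2.46×55.845 + 2×26.982 + 3×28.085 + 12×15.999 = 497.252 g/mol, of which 29.667 g is Mn.
So Mn makes up 29.667/497.252 = 0.0597 of the mass, i.e. 5.97%.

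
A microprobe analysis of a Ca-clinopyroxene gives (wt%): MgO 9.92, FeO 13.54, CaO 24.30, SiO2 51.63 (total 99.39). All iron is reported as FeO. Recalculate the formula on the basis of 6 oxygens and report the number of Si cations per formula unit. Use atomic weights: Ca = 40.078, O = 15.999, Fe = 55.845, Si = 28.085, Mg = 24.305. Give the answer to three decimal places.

1.993 Si apfu

MgO: 9.92/40.304 = 0.24613 mol → 0.24613 mol Mg, 0.24613 mol O.
FeO: 13.54/71.844 = 0.18846 mol → 0.18846 mol Fe, 0.18846 mol O.
CaO: 24.30/56.077 = 0.43333 mol → 0.43333 mol Ca, 0.43333 mol O.
SiO2: 51.63/60.083 = 0.85931 mol → 0.85931 mol Si, 1.71862 mol O.
Total oxygen = 2.58654 mol. Normalization factor = 6/2.58654 = 2.31970.
Si per 6 O = 0.85931 × 2.31970 = 1.993.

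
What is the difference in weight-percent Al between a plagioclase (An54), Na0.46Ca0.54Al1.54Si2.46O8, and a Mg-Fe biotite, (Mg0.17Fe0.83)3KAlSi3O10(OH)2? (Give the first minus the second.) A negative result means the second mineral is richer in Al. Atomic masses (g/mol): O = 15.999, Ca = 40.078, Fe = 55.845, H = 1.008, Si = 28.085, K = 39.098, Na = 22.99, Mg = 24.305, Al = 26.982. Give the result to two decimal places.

M(Na0.46Ca0.54Al1.54Si2.46O8) = 270.851 g/mol, so wt% Al = 41.552/270.851 × 100 = 15.34%.
M((Mg0.17Fe0.83)3KAlSi3O10(OH)2) = 495.789 g/mol, so wt% Al = 26.982/495.789 × 100 = 5.44%.
15.34 − 5.44 = 9.90 pp.

9.90 percentage points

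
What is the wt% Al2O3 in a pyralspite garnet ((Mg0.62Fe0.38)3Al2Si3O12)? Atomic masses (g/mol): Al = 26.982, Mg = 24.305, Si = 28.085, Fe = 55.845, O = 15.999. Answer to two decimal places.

23.22 wt%

Molar mass of (Mg0.62Fe0.38)3Al2Si3O12 = 1.86·24.305 + 1.14·55.845 + 2·26.982 + 3·28.085 + 12·15.999 = 439.078 g/mol.
Each formula unit contains 2 Al, equivalent to 2/2 = 1.0000 mol Al2O3.
M(Al2O3) = 2×26.982 + 3×15.999 = 101.961 g/mol.
Mass of Al2O3 per formula unit = 1.0000 × 101.961 = 101.961 g.
Al2O3 wt% = 101.961 / 439.078 × 100 = 23.22%.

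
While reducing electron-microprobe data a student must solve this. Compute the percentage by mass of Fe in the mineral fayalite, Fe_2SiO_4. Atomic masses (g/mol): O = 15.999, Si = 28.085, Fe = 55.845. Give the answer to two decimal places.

Formula mass = 2×55.845 + 1×28.085 + 4×15.999 = 203.771 g/mol, of which 111.690 g is Fe.
So Fe makes up 111.690/203.771 = 0.5481 of the mass, i.e. 54.81%.

54.81 weight percent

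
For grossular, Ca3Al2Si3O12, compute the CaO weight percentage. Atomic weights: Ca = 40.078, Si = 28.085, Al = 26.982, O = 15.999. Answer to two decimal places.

Formula mass = 450.441 g/mol.
3 Ca → 3.0000 mol CaO per formula unit; M(CaO) = 56.077, so CaO mass = 168.231 g.
168.231/450.441 × 100 = 37.35 wt%.

37.35 wt%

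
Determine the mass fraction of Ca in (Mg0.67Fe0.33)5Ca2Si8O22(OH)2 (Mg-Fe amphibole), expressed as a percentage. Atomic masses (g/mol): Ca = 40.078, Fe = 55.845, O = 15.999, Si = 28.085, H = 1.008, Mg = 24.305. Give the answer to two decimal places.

M((Mg0.67Fe0.33)5Ca2Si8O22(OH)2) = 864.394 g/mol.
Ca contributes 2 × 40.078 = 80.156 g per mole.
80.156/864.394 = 0.0927 → 9.27%.

9.27 mass %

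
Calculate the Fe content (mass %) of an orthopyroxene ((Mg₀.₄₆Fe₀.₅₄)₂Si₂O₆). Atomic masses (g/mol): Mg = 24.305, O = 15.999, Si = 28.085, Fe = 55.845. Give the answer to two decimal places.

M((Mg₀.₄₆Fe₀.₅₄)₂Si₂O₆) = 234.837 g/mol.
Fe contributes 1.08 × 55.845 = 60.313 g per mole.
60.313/234.837 = 0.2568 → 25.68%.

25.68 mass %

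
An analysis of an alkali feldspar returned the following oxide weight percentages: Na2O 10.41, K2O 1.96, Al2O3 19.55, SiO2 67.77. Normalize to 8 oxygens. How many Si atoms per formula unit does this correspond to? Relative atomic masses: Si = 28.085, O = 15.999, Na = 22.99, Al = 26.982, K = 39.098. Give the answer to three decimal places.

2.988 Si apfu

Na2O (M=61.979): mol = 0.16796; Na = 0.33592, O = 0.16796.
K2O (M=94.195): mol = 0.02081; K = 0.04162, O = 0.02081.
Al2O3 (M=101.961): mol = 0.19174; Al = 0.38348, O = 0.57522.
SiO2 (M=60.083): mol = 1.12794; Si = 1.12794, O = 2.25588.
ΣO = 3.01987; factor = 8/ΣO = 2.64912.
Si apfu = 1.12794 × 2.64912 = 2.988.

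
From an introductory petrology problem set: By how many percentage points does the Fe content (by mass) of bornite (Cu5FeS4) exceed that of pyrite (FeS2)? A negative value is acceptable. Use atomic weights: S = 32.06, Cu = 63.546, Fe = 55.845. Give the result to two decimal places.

-35.42 percentage points

First mineral: 55.845 g Fe in 501.815 g formula = 11.13 wt% Fe.
Second mineral: 55.845 g Fe in 119.965 g formula = 46.55 wt% Fe.
11.13% − 46.55% gives a difference of -35.42 percentage points.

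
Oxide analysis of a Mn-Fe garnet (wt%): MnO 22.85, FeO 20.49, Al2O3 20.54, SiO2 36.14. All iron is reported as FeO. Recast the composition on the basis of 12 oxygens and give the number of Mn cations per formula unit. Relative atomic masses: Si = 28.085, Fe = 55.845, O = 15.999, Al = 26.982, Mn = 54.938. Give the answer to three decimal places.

MnO: 22.85/70.937 = 0.32212 mol → 0.32212 mol Mn, 0.32212 mol O.
FeO: 20.49/71.844 = 0.28520 mol → 0.28520 mol Fe, 0.28520 mol O.
Al2O3: 20.54/101.961 = 0.20145 mol → 0.40290 mol Al, 0.60435 mol O.
SiO2: 36.14/60.083 = 0.60150 mol → 0.60150 mol Si, 1.20300 mol O.
Total oxygen = 2.41467 mol. Normalization factor = 12/2.41467 = 4.96962.
Mn per 12 O = 0.32212 × 4.96962 = 1.601.

1.601 Mn apfu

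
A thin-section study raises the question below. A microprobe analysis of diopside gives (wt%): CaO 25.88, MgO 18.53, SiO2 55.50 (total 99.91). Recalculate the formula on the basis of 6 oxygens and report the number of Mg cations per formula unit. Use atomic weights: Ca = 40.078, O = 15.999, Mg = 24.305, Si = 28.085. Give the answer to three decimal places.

25.88 wt% CaO ÷ 56.077 g/mol = 0.46151 mol, giving 0.46151 Ca and 0.46151 O.
18.53 wt% MgO ÷ 40.304 g/mol = 0.45976 mol, giving 0.45976 Mg and 0.45976 O.
55.50 wt% SiO2 ÷ 60.083 g/mol = 0.92372 mol, giving 0.92372 Si and 1.84744 O.
Oxygen sums to 2.76871; scaling by 6/2.76871 = 2.16707 puts the formula on 6 O.
Mg: 0.45976 × 2.16707 = 0.996 atoms per formula unit.

0.996 Mg apfu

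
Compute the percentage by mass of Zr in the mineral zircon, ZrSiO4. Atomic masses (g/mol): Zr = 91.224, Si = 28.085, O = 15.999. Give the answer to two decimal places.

49.77 weight percent

Formula mass = 1·91.224 + 1·28.085 + 4·15.999 = 183.305 g/mol, of which 91.224 g is Zr.
So Zr makes up 91.224/183.305 = 0.4977 of the mass, i.e. 49.77%.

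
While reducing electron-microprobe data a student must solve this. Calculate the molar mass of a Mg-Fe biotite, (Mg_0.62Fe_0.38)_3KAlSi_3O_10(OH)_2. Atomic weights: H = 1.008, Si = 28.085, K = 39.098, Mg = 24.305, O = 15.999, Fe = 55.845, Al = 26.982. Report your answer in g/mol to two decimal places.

453.21 g/mol

The formula mass is the sum 1.86×24.305 + 1.14×55.845 + 1×39.098 + 1×26.982 + 3×28.085 + 12×15.999 + 2×1.008.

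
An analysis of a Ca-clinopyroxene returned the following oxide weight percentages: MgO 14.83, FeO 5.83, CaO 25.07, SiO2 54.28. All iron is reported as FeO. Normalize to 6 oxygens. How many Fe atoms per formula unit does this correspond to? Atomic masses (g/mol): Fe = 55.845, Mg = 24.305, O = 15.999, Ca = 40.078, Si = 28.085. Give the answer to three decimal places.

0.180 Fe apfu

MgO: 14.83/40.304 = 0.36795 mol → 0.36795 mol Mg, 0.36795 mol O.
FeO: 5.83/71.844 = 0.08115 mol → 0.08115 mol Fe, 0.08115 mol O.
CaO: 25.07/56.077 = 0.44706 mol → 0.44706 mol Ca, 0.44706 mol O.
SiO2: 54.28/60.083 = 0.90342 mol → 0.90342 mol Si, 1.80684 mol O.
Total oxygen = 2.70300 mol. Normalization factor = 6/2.70300 = 2.21976.
Fe per 6 O = 0.08115 × 2.21976 = 0.180.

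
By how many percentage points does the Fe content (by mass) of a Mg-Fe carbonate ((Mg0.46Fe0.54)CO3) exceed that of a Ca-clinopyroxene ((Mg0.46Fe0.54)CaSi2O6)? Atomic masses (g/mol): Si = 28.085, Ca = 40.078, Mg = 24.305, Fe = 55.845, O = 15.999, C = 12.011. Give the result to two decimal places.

First mineral: 30.156 g Fe in 101.345 g formula = 29.76 wt% Fe.
Second mineral: 30.156 g Fe in 233.579 g formula = 12.91 wt% Fe.
29.76% − 12.91% gives a difference of 16.85 percentage points.

16.85 percentage points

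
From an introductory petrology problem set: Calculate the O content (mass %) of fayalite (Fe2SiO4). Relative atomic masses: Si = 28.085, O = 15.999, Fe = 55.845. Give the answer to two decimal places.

31.41 mass %

Molar mass of Fe2SiO4: 2×55.845 + 1×28.085 + 4×15.999 = 203.771 g/mol.
Mass of O per formula unit: 4 × 15.999 = 63.996 g.
Weight fraction O = 63.996 / 203.771 = 0.3141.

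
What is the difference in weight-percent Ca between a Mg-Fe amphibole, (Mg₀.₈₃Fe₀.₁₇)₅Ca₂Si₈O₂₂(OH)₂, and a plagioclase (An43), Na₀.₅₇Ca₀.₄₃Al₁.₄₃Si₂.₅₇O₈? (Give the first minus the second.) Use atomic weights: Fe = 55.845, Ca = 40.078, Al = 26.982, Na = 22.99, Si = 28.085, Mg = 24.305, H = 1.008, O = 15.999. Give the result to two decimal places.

M((Mg₀.₈₃Fe₀.₁₇)₅Ca₂Si₈O₂₂(OH)₂) = 839.162 g/mol, so wt% Ca = 80.156/839.162 × 100 = 9.55%.
M(Na₀.₅₇Ca₀.₄₃Al₁.₄₃Si₂.₅₇O₈) = 269.093 g/mol, so wt% Ca = 17.234/269.093 × 100 = 6.40%.
9.55 − 6.40 = 3.15 pp.

3.15 percentage points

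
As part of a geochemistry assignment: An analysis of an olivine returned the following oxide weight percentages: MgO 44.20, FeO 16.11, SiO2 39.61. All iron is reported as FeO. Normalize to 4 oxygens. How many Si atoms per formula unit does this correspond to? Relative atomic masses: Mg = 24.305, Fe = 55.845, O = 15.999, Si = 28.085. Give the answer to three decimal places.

MgO (M=40.304): mol = 1.09667; Mg = 1.09667, O = 1.09667.
FeO (M=71.844): mol = 0.22424; Fe = 0.22424, O = 0.22424.
SiO2 (M=60.083): mol = 0.65925; Si = 0.65925, O = 1.31850.
ΣO = 2.63941; factor = 4/ΣO = 1.51549.
Si apfu = 0.65925 × 1.51549 = 0.999.

0.999 Si apfu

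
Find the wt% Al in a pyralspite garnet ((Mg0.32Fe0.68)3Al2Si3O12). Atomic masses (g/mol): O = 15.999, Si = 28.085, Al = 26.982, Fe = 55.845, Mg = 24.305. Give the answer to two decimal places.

Molar mass of (Mg0.32Fe0.68)3Al2Si3O12: 0.96×24.305 + 2.04×55.845 + 2×26.982 + 3×28.085 + 12×15.999 = 467.464 g/mol.
Mass of Al per formula unit: 2 × 26.982 = 53.964 g.
Weight fraction Al = 53.964 / 467.464 = 0.1154.

11.54 mass %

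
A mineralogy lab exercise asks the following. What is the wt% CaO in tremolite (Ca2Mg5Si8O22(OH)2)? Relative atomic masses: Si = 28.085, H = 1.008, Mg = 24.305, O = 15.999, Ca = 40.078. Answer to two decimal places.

M(Ca2Mg5Si8O22(OH)2) = 812.353 g/mol; M(CaO) = 56.077 g/mol.
Moles CaO per formula unit = 2 Ca ÷ 1 = 2.0000.
CaO fraction = (2.0000 × 56.077) / 812.353 = 112.154/812.353 = 0.1381.

13.81 wt%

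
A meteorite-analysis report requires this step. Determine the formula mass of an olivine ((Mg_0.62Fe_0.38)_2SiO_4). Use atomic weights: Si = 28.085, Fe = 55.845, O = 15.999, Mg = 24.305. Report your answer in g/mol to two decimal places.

Mg: 1.24 × 24.305 = 30.1382
Fe: 0.76 × 55.845 = 42.4422
Si: 1 × 28.085 = 28.0850
O: 4 × 15.999 = 63.9960
Summing the contributions gives the formula mass.

164.66 g/mol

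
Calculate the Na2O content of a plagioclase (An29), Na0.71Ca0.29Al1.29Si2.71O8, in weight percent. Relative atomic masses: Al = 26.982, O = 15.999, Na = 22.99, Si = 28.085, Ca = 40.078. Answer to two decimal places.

8.25 wt%

M(Na0.71Ca0.29Al1.29Si2.71O8) = 266.855 g/mol; M(Na2O) = 61.979 g/mol.
Moles Na2O per formula unit = 0.71 Na ÷ 2 = 0.3550.
Na2O fraction = (0.3550 × 61.979) / 266.855 = 22.003/266.855 = 0.0825.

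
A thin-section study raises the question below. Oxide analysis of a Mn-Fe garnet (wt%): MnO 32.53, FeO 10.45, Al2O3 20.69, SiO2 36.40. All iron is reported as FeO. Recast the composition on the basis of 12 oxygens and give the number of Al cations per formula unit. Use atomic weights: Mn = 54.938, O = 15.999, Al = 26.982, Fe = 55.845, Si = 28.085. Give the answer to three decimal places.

MnO: 32.53/70.937 = 0.45858 mol → 0.45858 mol Mn, 0.45858 mol O.
FeO: 10.45/71.844 = 0.14545 mol → 0.14545 mol Fe, 0.14545 mol O.
Al2O3: 20.69/101.961 = 0.20292 mol → 0.40584 mol Al, 0.60876 mol O.
SiO2: 36.40/60.083 = 0.60583 mol → 0.60583 mol Si, 1.21166 mol O.
Total oxygen = 2.42445 mol. Normalization factor = 12/2.42445 = 4.94958.
Al per 12 O = 0.40584 × 4.94958 = 2.009.

2.009 Al apfu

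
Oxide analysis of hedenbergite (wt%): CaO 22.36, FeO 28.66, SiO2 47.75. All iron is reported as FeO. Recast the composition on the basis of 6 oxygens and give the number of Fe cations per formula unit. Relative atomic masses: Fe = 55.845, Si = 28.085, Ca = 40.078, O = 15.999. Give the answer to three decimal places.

CaO: 22.36/56.077 = 0.39874 mol → 0.39874 mol Ca, 0.39874 mol O.
FeO: 28.66/71.844 = 0.39892 mol → 0.39892 mol Fe, 0.39892 mol O.
SiO2: 47.75/60.083 = 0.79473 mol → 0.79473 mol Si, 1.58946 mol O.
Total oxygen = 2.38712 mol. Normalization factor = 6/2.38712 = 2.51349.
Fe per 6 O = 0.39892 × 2.51349 = 1.003.

1.003 Fe apfu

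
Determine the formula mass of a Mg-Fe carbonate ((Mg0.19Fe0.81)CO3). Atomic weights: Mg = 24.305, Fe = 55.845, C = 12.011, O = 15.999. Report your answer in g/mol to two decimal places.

M = 0.19(24.305) + 0.81(55.845) + 1(12.011) + 3(15.999)

109.86 g/mol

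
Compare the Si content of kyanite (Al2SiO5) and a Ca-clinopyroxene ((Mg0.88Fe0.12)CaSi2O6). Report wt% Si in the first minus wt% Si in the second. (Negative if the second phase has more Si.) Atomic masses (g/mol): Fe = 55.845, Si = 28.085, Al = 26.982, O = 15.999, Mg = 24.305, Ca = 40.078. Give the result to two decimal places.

-8.16 percentage points

First mineral: 28.085 g Si in 162.044 g formula = 17.33 wt% Si.
Second mineral: 56.170 g Si in 220.332 g formula = 25.49 wt% Si.
17.33% − 25.49% gives a difference of -8.16 percentage points.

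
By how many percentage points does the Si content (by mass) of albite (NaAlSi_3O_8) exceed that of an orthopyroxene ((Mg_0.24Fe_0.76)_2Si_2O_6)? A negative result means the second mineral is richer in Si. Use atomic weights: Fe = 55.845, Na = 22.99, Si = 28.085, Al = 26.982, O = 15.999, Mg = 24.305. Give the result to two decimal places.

9.55 percentage points

M(NaAlSi_3O_8) = 262.219 g/mol, so wt% Si = 84.255/262.219 × 100 = 32.13%.
M((Mg_0.24Fe_0.76)_2Si_2O_6) = 248.715 g/mol, so wt% Si = 56.170/248.715 × 100 = 22.58%.
32.13 − 22.58 = 9.55 pp.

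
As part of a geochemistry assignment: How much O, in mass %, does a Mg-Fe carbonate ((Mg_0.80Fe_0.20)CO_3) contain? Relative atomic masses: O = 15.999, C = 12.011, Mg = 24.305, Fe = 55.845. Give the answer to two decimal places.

M((Mg_0.80Fe_0.20)CO_3) = 90.621 g/mol.
O contributes 3 × 15.999 = 47.997 g per mole.
47.997/90.621 = 0.5296 → 52.96%.

52.96 mass %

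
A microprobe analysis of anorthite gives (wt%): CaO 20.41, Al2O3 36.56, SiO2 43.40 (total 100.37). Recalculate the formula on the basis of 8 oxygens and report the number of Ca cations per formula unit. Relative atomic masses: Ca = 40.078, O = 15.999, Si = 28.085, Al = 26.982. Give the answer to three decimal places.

1.009 Ca apfu

CaO: 20.41/56.077 = 0.36396 mol → 0.36396 mol Ca, 0.36396 mol O.
Al2O3: 36.56/101.961 = 0.35857 mol → 0.71714 mol Al, 1.07571 mol O.
SiO2: 43.40/60.083 = 0.72233 mol → 0.72233 mol Si, 1.44466 mol O.
Total oxygen = 2.88433 mol. Normalization factor = 8/2.88433 = 2.77361.
Ca per 8 O = 0.36396 × 2.77361 = 1.009.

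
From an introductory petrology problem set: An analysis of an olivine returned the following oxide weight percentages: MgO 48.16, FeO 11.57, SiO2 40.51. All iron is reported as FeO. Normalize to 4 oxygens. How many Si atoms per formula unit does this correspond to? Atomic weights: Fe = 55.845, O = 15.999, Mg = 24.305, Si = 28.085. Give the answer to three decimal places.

0.997 Si apfu

MgO: 48.16/40.304 = 1.19492 mol → 1.19492 mol Mg, 1.19492 mol O.
FeO: 11.57/71.844 = 0.16104 mol → 0.16104 mol Fe, 0.16104 mol O.
SiO2: 40.51/60.083 = 0.67423 mol → 0.67423 mol Si, 1.34846 mol O.
Total oxygen = 2.70442 mol. Normalization factor = 4/2.70442 = 1.47906.
Si per 4 O = 0.67423 × 1.47906 = 0.997.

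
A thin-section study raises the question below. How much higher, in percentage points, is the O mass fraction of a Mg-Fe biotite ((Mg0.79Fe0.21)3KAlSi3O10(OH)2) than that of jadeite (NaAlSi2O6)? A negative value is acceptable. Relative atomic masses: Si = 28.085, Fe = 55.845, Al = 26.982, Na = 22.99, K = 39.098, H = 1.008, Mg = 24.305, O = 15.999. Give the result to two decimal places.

-3.57 percentage points

M((Mg0.79Fe0.21)3KAlSi3O10(OH)2) = 437.124 g/mol, so wt% O = 191.988/437.124 × 100 = 43.92%.
M(NaAlSi2O6) = 202.136 g/mol, so wt% O = 95.994/202.136 × 100 = 47.49%.
43.92 − 47.49 = -3.57 pp.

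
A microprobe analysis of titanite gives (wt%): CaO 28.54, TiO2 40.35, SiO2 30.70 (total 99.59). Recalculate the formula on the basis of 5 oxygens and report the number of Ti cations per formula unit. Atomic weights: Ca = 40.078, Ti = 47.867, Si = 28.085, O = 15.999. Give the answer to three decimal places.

CaO (M=56.077): mol = 0.50894; Ca = 0.50894, O = 0.50894.
TiO2 (M=79.865): mol = 0.50523; Ti = 0.50523, O = 1.01046.
SiO2 (M=60.083): mol = 0.51096; Si = 0.51096, O = 1.02192.
ΣO = 2.54132; factor = 5/ΣO = 1.96748.
Ti apfu = 0.50523 × 1.96748 = 0.994.

0.994 Ti apfu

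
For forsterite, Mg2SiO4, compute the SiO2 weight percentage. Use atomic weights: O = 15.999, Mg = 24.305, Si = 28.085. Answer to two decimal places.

Molar mass of Mg2SiO4 = 2·24.305 + 1·28.085 + 4·15.999 = 140.691 g/mol.
Each formula unit contains 1 Si, equivalent to 1/1 = 1.0000 mol SiO2.
M(SiO2) = 1×28.085 + 2×15.999 = 60.083 g/mol.
Mass of SiO2 per formula unit = 1.0000 × 60.083 = 60.083 g.
SiO2 wt% = 60.083 / 140.691 × 100 = 42.71%.

42.71 wt%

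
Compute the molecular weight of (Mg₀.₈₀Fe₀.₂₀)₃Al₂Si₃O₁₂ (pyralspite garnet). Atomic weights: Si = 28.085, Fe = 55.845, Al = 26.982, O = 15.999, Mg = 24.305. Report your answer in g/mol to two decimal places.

Mg: 2.40 × 24.305 = 58.3320
Fe: 0.60 × 55.845 = 33.5070
Al: 2 × 26.982 = 53.9640
Si: 3 × 28.085 = 84.2550
O: 12 × 15.999 = 191.9880
Summing the contributions gives the formula mass.

422.05 g/mol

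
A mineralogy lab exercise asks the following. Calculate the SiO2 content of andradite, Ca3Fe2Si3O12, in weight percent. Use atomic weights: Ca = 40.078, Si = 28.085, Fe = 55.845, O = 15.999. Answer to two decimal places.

35.47 wt%

M(Ca3Fe2Si3O12) = 508.167 g/mol; M(SiO2) = 60.083 g/mol.
Moles SiO2 per formula unit = 3 Si ÷ 1 = 3.0000.
SiO2 fraction = (3.0000 × 60.083) / 508.167 = 180.249/508.167 = 0.3547.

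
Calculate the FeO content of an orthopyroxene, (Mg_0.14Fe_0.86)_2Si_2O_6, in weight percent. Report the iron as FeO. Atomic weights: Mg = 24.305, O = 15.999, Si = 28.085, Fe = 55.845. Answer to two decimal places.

Formula mass = 255.023 g/mol.
1.72 Fe → 1.7200 mol FeO per formula unit; M(FeO) = 71.844, so FeO mass = 123.572 g.
123.572/255.023 × 100 = 48.46 wt%.

48.46 wt%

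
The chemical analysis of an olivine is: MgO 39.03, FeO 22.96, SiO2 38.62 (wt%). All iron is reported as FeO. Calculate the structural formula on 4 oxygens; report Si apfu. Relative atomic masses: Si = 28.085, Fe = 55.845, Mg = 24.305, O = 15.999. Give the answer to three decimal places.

MgO: 39.03/40.304 = 0.96839 mol → 0.96839 mol Mg, 0.96839 mol O.
FeO: 22.96/71.844 = 0.31958 mol → 0.31958 mol Fe, 0.31958 mol O.
SiO2: 38.62/60.083 = 0.64278 mol → 0.64278 mol Si, 1.28556 mol O.
Total oxygen = 2.57353 mol. Normalization factor = 4/2.57353 = 1.55429.
Si per 4 O = 0.64278 × 1.55429 = 0.999.

0.999 Si apfu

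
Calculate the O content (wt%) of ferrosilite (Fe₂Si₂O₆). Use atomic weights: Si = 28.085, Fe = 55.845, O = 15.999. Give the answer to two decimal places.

36.38 wt%

M(Fe₂Si₂O₆) = 263.854 g/mol.
O contributes 6 × 15.999 = 95.994 g per mole.
95.994/263.854 = 0.3638 → 36.38%.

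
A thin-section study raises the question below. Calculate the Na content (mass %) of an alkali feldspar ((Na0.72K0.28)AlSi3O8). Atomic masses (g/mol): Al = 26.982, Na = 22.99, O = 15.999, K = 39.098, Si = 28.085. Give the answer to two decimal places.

6.21 mass %

Formula mass = 0.72·22.99 + 0.28·39.098 + 1·26.982 + 3·28.085 + 8·15.999 = 266.729 g/mol, of which 16.553 g is Na.
So Na makes up 16.553/266.729 = 0.0621 of the mass, i.e. 6.21%.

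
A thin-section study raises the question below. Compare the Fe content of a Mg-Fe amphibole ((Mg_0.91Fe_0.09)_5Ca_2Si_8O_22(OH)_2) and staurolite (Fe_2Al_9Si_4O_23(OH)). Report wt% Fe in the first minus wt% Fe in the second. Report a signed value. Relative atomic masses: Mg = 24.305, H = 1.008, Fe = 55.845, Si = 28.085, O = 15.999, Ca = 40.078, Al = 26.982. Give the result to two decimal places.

M((Mg_0.91Fe_0.09)_5Ca_2Si_8O_22(OH)_2) = 826.546 g/mol, so wt% Fe = 25.130/826.546 × 100 = 3.04%.
M(Fe_2Al_9Si_4O_23(OH)) = 851.852 g/mol, so wt% Fe = 111.690/851.852 × 100 = 13.11%.
3.04 − 13.11 = -10.07 pp.

-10.07 percentage points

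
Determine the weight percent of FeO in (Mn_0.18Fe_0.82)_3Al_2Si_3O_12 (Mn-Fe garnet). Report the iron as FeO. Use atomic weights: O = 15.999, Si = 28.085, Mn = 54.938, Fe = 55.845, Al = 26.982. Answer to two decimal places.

Formula mass = 497.252 g/mol.
2.46 Fe → 2.4600 mol FeO per formula unit; M(FeO) = 71.844, so FeO mass = 176.736 g.
176.736/497.252 × 100 = 35.54 wt%.

35.54 wt%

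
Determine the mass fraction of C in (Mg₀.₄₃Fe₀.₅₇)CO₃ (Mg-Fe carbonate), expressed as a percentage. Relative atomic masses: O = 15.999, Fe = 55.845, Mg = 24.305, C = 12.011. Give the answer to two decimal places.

Formula mass = 0.43*24.305 + 0.57*55.845 + 1*12.011 + 3*15.999 = 102.291 g/mol, of which 12.011 g is C.
So C makes up 12.011/102.291 = 0.1174 of the mass, i.e. 11.74%.

11.74 wt%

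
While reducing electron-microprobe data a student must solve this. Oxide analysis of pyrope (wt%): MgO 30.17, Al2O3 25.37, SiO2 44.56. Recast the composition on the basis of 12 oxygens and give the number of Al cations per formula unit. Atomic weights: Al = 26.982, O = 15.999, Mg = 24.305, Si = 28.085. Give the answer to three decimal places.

2.005 Al apfu

MgO: 30.17/40.304 = 0.74856 mol → 0.74856 mol Mg, 0.74856 mol O.
Al2O3: 25.37/101.961 = 0.24882 mol → 0.49764 mol Al, 0.74646 mol O.
SiO2: 44.56/60.083 = 0.74164 mol → 0.74164 mol Si, 1.48328 mol O.
Total oxygen = 2.97830 mol. Normalization factor = 12/2.97830 = 4.02914.
Al per 12 O = 0.49764 × 4.02914 = 2.005.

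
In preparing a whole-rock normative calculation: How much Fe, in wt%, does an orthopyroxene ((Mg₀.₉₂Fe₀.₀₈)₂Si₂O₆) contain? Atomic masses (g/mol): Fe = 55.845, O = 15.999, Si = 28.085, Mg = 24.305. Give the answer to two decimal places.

4.34 wt%

Molar mass of (Mg₀.₉₂Fe₀.₀₈)₂Si₂O₆: 1.84×24.305 + 0.16×55.845 + 2×28.085 + 6×15.999 = 205.820 g/mol.
Mass of Fe per formula unit: 0.16 × 55.845 = 8.935 g.
Weight fraction Fe = 8.935 / 205.820 = 0.0434.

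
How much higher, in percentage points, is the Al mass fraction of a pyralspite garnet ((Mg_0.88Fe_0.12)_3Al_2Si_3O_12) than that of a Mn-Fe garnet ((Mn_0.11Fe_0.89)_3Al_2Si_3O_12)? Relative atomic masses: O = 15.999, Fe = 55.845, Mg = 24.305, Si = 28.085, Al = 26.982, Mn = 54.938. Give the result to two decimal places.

2.17 percentage points

Al in (Mg_0.88Fe_0.12)_3Al_2Si_3O_12: molar mass 414.476 g/mol; 2×26.982 = 53.964 g → 13.02 wt%.
Al in (Mn_0.11Fe_0.89)_3Al_2Si_3O_12: molar mass 497.443 g/mol; 2×26.982 = 53.964 g → 10.85 wt%.
Difference = 13.02 − 10.85 = 2.17 percentage points.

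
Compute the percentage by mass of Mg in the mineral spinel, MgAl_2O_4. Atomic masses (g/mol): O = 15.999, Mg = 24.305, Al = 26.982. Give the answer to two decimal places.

17.08 wt%

Molar mass of MgAl_2O_4: 1·24.305 + 2·26.982 + 4·15.999 = 142.265 g/mol.
Mass of Mg per formula unit: 1 × 24.305 = 24.305 g.
Weight fraction Mg = 24.305 / 142.265 = 0.1708.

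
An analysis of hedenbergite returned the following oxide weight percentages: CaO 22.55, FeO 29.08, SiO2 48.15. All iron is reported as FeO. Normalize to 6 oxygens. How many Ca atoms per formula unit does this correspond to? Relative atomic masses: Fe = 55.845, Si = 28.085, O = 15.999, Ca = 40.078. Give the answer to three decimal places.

1.001 Ca apfu

22.55 wt% CaO ÷ 56.077 g/mol = 0.40213 mol, giving 0.40213 Ca and 0.40213 O.
29.08 wt% FeO ÷ 71.844 g/mol = 0.40477 mol, giving 0.40477 Fe and 0.40477 O.
48.15 wt% SiO2 ÷ 60.083 g/mol = 0.80139 mol, giving 0.80139 Si and 1.60278 O.
Oxygen sums to 2.40968; scaling by 6/2.40968 = 2.48996 puts the formula on 6 O.
Ca: 0.40213 × 2.48996 = 1.001 atoms per formula unit.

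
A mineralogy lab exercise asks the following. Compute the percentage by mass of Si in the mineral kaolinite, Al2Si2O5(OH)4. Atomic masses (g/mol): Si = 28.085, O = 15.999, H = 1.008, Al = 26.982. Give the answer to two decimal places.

21.76 wt%

M(Al2Si2O5(OH)4) = 258.157 g/mol.
Si contributes 2 × 28.085 = 56.170 g per mole.
56.170/258.157 = 0.2176 → 21.76%.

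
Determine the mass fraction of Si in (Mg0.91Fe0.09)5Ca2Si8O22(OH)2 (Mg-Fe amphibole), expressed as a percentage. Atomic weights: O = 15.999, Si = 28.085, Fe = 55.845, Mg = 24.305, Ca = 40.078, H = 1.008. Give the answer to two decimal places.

27.18 weight percent

M((Mg0.91Fe0.09)5Ca2Si8O22(OH)2) = 826.546 g/mol.
Si contributes 8 × 28.085 = 224.680 g per mole.
224.680/826.546 = 0.2718 → 27.18%.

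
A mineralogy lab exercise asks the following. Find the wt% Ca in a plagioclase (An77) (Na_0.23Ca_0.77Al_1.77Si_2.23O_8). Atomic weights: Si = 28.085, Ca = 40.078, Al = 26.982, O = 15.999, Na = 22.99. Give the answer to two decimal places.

11.24 weight percent

Molar mass of Na_0.23Ca_0.77Al_1.77Si_2.23O_8: 0.23×22.99 + 0.77×40.078 + 1.77×26.982 + 2.23×28.085 + 8×15.999 = 274.527 g/mol.
Mass of Ca per formula unit: 0.77 × 40.078 = 30.860 g.
Weight fraction Ca = 30.860 / 274.527 = 0.1124.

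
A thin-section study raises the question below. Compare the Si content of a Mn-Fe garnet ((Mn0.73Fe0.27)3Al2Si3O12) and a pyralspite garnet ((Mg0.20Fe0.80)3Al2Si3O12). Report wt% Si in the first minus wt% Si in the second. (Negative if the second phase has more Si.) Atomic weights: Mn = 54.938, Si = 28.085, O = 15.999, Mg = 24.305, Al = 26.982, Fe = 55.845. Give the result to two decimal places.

First mineral: 84.255 g Si in 495.756 g formula = 17.00 wt% Si.
Second mineral: 84.255 g Si in 478.818 g formula = 17.60 wt% Si.
17.00% − 17.60% gives a difference of -0.60 percentage points.

-0.60 percentage points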